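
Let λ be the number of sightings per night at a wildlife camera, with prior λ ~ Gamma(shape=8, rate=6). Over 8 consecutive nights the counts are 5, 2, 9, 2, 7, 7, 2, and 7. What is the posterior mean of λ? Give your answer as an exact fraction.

Total count: 5 + 2 + 9 + 2 + 7 + 7 + 2 + 7 = 41.
Total exposure: 8 nights.
Gamma(α, β) with Poisson data over total exposure Σt gives posterior Gamma(α+Σx, β+Σt) = Gamma(49, 14).
Posterior mean = α'/β' = 49/14 = 7/2.

7/2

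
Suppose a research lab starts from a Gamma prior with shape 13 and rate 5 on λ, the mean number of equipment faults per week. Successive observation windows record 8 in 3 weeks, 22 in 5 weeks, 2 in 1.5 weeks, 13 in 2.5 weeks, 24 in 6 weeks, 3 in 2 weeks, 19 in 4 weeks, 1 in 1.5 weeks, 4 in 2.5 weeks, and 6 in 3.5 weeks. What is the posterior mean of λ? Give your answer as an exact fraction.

Total count: 8 + 22 + 2 + 13 + 24 + 3 + 19 + 1 + 4 + 6 = 102.
Total exposure: 3 + 5 + 1.5 + 2.5 + 6 + 2 + 4 + 1.5 + 2.5 + 3.5 = 31.5 weeks.
By Gamma–Poisson conjugacy, the posterior is Gamma(α + Σx, β + Σt) = Gamma(13 + 102, 5 + 31.5) = Gamma(115, 73/2).
Posterior mean = α'/β' = 115/(73/2) = 230/73.

230/73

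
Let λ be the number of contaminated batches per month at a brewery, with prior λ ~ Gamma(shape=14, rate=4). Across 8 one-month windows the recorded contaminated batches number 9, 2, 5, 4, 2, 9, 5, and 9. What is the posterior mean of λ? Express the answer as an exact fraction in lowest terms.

Total count: 9 + 2 + 5 + 4 + 2 + 9 + 5 + 9 = 45.
Total exposure: 8 months.
The Gamma prior is conjugate for the Poisson rate, so λ | data ~ Gamma(14+45, 4+8) = Gamma(59, 12).
Posterior mean = α'/β' = 59/12.

59/12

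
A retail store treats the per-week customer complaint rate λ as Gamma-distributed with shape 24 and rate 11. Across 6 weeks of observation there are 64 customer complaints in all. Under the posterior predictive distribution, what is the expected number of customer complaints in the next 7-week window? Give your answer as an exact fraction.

616/17

Total count 64 over total exposure 6 weeks.
The Gamma prior is conjugate for the Poisson rate, so λ | data ~ Gamma(24+64, 11+6) = Gamma(88, 17).
Predictive mean over a 7-week window = T·E[λ|data] = 7·88/17 = 616/17.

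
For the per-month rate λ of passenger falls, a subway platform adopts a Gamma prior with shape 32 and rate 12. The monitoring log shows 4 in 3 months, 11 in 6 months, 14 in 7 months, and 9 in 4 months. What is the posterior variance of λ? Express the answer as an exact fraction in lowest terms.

35/512

Total count: 4 + 11 + 14 + 9 = 38.
Total exposure: 3 + 6 + 7 + 4 = 20 months.
Posterior: α' = 32 + 38 = 70, β' = 12 + 20 = 32.
Posterior variance = α'/β'² = 70/1024 = 35/512.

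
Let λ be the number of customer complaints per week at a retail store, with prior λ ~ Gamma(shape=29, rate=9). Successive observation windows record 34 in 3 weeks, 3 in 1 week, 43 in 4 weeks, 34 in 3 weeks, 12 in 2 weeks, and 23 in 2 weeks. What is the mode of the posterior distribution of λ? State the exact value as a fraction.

Total count: 34 + 3 + 43 + 34 + 12 + 23 = 149.
Total exposure: 3 + 1 + 4 + 3 + 2 + 2 = 15 weeks.
Posterior: α' = 29 + 149 = 178, β' = 9 + 15 = 24.
Posterior mode = (α'−1)/β' = 177/24 = 59/8.

59/8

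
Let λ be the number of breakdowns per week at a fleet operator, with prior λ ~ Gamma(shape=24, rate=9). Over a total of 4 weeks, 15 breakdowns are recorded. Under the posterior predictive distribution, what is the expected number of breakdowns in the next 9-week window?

Total count 15 over total exposure 4 weeks.
By Gamma–Poisson conjugacy, the posterior is Gamma(α + Σx, β + Σt) = Gamma(24 + 15, 9 + 4) = Gamma(39, 13).
Predictive mean over a 9-week window = T·E[λ|data] = 9·39/13 = 27.

27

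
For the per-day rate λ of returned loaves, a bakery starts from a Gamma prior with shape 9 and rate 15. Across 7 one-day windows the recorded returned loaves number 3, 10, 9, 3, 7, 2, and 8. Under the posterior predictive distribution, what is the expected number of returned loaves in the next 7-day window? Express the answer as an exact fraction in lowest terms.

Total count: 3 + 10 + 9 + 3 + 7 + 2 + 8 = 42.
Total exposure: 7 days.
The Gamma prior is conjugate for the Poisson rate, so λ | data ~ Gamma(9+42, 15+7) = Gamma(51, 22).
Predictive mean over a 7-day window = T·E[λ|data] = 7·51/22 = 357/22.

357/22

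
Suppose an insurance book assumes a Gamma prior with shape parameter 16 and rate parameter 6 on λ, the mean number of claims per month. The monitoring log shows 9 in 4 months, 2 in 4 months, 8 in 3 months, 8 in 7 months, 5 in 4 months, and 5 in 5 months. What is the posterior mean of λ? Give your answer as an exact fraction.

53/33

Total count: 9 + 2 + 8 + 8 + 5 + 5 = 37.
Total exposure: 4 + 4 + 3 + 7 + 4 + 5 = 27 months.
By Gamma–Poisson conjugacy, the posterior is Gamma(α + Σx, β + Σt) = Gamma(16 + 37, 6 + 27) = Gamma(53, 33).
Posterior mean = α'/β' = 53/33.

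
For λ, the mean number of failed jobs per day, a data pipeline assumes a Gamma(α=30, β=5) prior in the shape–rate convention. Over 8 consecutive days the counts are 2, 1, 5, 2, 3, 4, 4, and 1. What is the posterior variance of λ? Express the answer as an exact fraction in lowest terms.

Total count: 2 + 1 + 5 + 2 + 3 + 4 + 4 + 1 = 22.
Total exposure: 8 days.
The Gamma prior is conjugate for the Poisson rate, so λ | data ~ Gamma(30+22, 5+8) = Gamma(52, 13).
Posterior variance = α'/β'² = 52/169 = 4/13.

4/13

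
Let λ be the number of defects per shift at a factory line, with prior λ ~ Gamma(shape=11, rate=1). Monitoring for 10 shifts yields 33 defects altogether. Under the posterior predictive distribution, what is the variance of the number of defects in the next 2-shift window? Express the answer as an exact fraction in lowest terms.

104/11

Total count 33 over total exposure 10 shifts.
By Gamma–Poisson conjugacy, the posterior is Gamma(α + Σx, β + Σt) = Gamma(11 + 33, 1 + 10) = Gamma(44, 11).
The posterior predictive for a window of length T is Negative Binomial with variance T·α'·(β'+T)/β'² = 2·44·13/121 = 104/11.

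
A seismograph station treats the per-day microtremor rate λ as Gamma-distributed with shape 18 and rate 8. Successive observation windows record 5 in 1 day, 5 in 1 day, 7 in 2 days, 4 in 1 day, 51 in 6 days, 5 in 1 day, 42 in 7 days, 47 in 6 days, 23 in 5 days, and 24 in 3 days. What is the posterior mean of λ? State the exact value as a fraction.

Total count: 5 + 5 + 7 + 4 + 51 + 5 + 42 + 47 + 23 + 24 = 213.
Total exposure: 1 + 1 + 2 + 1 + 6 + 1 + 7 + 6 + 5 + 3 = 33 days.
Gamma(α, β) with Poisson data over total exposure Σt gives posterior Gamma(α+Σx, β+Σt) = Gamma(231, 41).
Posterior mean = α'/β' = 231/41.

231/41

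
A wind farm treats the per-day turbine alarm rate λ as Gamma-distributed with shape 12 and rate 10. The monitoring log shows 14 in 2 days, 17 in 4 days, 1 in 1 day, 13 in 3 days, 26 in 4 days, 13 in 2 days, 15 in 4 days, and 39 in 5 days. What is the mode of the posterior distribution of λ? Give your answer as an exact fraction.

149/35

Total count: 14 + 17 + 1 + 13 + 26 + 13 + 15 + 39 = 138.
Total exposure: 2 + 4 + 1 + 3 + 4 + 2 + 4 + 5 = 25 days.
By Gamma–Poisson conjugacy, the posterior is Gamma(α + Σx, β + Σt) = Gamma(12 + 138, 10 + 25) = Gamma(150, 35).
Posterior mode = (α'−1)/β' = 149/35.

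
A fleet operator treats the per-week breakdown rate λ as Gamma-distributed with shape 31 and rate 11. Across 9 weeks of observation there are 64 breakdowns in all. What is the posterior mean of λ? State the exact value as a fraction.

19/4

Total count 64 over total exposure 9 weeks.
By Gamma–Poisson conjugacy, the posterior is Gamma(α + Σx, β + Σt) = Gamma(31 + 64, 11 + 9) = Gamma(95, 20).
Posterior mean = α'/β' = 95/20 = 19/4.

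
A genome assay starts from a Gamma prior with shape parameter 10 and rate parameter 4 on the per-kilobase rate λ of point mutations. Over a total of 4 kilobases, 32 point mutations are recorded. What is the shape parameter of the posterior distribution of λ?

Total count 32 over total exposure 4 kilobases.
The Gamma prior is conjugate for the Poisson rate, so λ | data ~ Gamma(10+32, 4+4) = Gamma(42, 8).

42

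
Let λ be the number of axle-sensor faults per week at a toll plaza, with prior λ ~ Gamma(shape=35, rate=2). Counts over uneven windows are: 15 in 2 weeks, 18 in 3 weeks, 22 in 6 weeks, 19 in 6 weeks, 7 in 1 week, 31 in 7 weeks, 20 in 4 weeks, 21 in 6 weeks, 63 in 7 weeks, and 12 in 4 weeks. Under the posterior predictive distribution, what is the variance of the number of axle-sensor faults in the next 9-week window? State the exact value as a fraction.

Total count: 15 + 18 + 22 + 19 + 7 + 31 + 20 + 21 + 63 + 12 = 228.
Total exposure: 2 + 3 + 6 + 6 + 1 + 7 + 4 + 6 + 7 + 4 = 46 weeks.
Conjugate update: add total count to the shape and total exposure to the rate, giving Gamma(263, 48).
The posterior predictive for a window of length T is Negative Binomial with variance T·α'·(β'+T)/β'² = 9·263·57/2304 = 14991/256.

14991/256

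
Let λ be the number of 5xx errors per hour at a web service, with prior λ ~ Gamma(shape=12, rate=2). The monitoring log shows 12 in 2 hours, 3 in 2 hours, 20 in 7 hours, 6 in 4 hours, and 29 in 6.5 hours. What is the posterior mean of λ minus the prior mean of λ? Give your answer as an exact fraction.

Total count: 12 + 3 + 20 + 6 + 29 = 70.
Total exposure: 2 + 2 + 7 + 4 + 6.5 = 21.5 hours.
The Gamma prior is conjugate for the Poisson rate, so λ | data ~ Gamma(12+70, 2+21.5) = Gamma(82, 47/2).
Posterior mean = 82/(47/2) = 164/47; prior mean = 12/2 = 6. Difference = 164/47 − 6 = -118/47.

-118/47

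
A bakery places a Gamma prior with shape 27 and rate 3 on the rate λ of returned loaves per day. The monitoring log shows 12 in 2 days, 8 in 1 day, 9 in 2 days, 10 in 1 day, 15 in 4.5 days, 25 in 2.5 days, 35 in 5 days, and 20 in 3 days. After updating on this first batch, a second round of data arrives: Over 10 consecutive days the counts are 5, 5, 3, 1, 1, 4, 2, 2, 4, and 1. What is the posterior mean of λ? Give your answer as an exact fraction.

Total count: 12 + 8 + 9 + 10 + 15 + 25 + 35 + 20 = 134.
Total exposure: 2 + 1 + 2 + 1 + 4.5 + 2.5 + 5 + 3 = 21 days.
After the first batch: Gamma(27 + 134, 3 + 21) = Gamma(161, 24).
Total count: 5 + 5 + 3 + 1 + 1 + 4 + 2 + 2 + 4 + 1 = 28.
Total exposure: 10 days.
After the second batch: Gamma(161 + 28, 24 + 10) = Gamma(189, 34).
Posterior mean = α'/β' = 189/34.

189/34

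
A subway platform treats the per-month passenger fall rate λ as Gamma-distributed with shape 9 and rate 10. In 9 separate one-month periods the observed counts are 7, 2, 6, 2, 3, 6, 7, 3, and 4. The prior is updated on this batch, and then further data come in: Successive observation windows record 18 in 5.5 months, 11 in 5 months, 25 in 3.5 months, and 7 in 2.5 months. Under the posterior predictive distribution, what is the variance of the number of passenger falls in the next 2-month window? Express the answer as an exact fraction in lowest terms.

33000/5041

Total count: 7 + 2 + 6 + 2 + 3 + 6 + 7 + 3 + 4 = 40.
Total exposure: 9 months.
After the first batch: Gamma(9 + 40, 10 + 9) = Gamma(49, 19).
Total count: 18 + 11 + 25 + 7 = 61.
Total exposure: 5.5 + 5 + 3.5 + 2.5 = 16.5 months.
After the second batch: Gamma(49 + 61, 19 + 16.5) = Gamma(110, 71/2).
The posterior predictive for a window of length T is Negative Binomial with variance T·α'·(β'+T)/β'² = 2·110·(75/2)/(5041/4) = 33000/5041.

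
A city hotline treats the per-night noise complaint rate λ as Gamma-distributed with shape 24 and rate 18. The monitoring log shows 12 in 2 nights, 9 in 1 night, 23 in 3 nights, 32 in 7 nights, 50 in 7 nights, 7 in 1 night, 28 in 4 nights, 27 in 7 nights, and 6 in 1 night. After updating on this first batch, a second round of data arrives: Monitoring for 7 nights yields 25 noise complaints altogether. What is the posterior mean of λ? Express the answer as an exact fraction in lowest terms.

Total count: 12 + 9 + 23 + 32 + 50 + 7 + 28 + 27 + 6 = 194.
Total exposure: 2 + 1 + 3 + 7 + 7 + 1 + 4 + 7 + 1 = 33 nights.
After the first batch: Gamma(24 + 194, 18 + 33) = Gamma(218, 51).
Total count 25 over total exposure 7 nights.
After the second batch: Gamma(218 + 25, 51 + 7) = Gamma(243, 58).
Posterior mean = α'/β' = 243/58.

243/58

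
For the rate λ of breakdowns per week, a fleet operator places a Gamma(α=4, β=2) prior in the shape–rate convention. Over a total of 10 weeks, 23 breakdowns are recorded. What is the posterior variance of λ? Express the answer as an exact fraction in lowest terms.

Total count 23 over total exposure 10 weeks.
By Gamma–Poisson conjugacy, the posterior is Gamma(α + Σx, β + Σt) = Gamma(4 + 23, 2 + 10) = Gamma(27, 12).
Posterior variance = α'/β'² = 27/144 = 3/16.

3/16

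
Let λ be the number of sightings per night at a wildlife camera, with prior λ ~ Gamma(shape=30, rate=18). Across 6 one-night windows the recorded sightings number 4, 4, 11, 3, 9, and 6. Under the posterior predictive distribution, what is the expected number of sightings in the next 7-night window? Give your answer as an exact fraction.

469/24

Total count: 4 + 4 + 11 + 3 + 9 + 6 = 37.
Total exposure: 6 nights.
By Gamma–Poisson conjugacy, the posterior is Gamma(α + Σx, β + Σt) = Gamma(30 + 37, 18 + 6) = Gamma(67, 24).
Predictive mean over a 7-night window = T·E[λ|data] = 7·67/24 = 469/24.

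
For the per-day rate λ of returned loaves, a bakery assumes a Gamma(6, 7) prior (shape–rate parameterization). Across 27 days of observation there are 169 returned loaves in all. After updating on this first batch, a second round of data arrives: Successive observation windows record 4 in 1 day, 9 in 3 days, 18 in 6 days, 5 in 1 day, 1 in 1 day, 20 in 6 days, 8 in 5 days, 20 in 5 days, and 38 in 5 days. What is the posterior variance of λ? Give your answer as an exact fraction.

Total count 169 over total exposure 27 days.
After the first batch: Gamma(6 + 169, 7 + 27) = Gamma(175, 34).
Total count: 4 + 9 + 18 + 5 + 1 + 20 + 8 + 20 + 38 = 123.
Total exposure: 1 + 3 + 6 + 1 + 1 + 6 + 5 + 5 + 5 = 33 days.
After the second batch: Gamma(175 + 123, 34 + 33) = Gamma(298, 67).
Posterior variance = α'/β'² = 298/4489.

298/4489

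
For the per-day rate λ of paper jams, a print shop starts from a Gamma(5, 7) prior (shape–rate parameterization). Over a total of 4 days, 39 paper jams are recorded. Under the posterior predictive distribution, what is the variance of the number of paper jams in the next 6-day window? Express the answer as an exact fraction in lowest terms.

408/11

Total count 39 over total exposure 4 days.
The Gamma prior is conjugate for the Poisson rate, so λ | data ~ Gamma(5+39, 7+4) = Gamma(44, 11).
The posterior predictive for a window of length T is Negative Binomial with variance T·α'·(β'+T)/β'² = 6·44·17/121 = 408/11.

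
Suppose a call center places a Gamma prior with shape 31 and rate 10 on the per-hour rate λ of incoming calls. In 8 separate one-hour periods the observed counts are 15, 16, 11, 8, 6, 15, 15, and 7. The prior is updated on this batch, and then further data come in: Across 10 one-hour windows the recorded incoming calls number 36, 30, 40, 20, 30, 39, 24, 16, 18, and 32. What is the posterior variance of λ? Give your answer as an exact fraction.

Total count: 15 + 16 + 11 + 8 + 6 + 15 + 15 + 7 = 93.
Total exposure: 8 hours.
After the first batch: Gamma(31 + 93, 10 + 8) = Gamma(124, 18).
Total count: 36 + 30 + 40 + 20 + 30 + 39 + 24 + 16 + 18 + 32 = 285.
Total exposure: 10 hours.
After the second batch: Gamma(124 + 285, 18 + 10) = Gamma(409, 28).
Posterior variance = α'/β'² = 409/784.

409/784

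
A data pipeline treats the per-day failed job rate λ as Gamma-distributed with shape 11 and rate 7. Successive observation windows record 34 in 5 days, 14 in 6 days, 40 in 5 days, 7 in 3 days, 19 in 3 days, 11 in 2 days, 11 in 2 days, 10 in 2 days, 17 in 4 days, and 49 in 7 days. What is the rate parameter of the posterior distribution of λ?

Total count: 34 + 14 + 40 + 7 + 19 + 11 + 11 + 10 + 17 + 49 = 212.
Total exposure: 5 + 6 + 5 + 3 + 3 + 2 + 2 + 2 + 4 + 7 = 39 days.
Posterior: α' = 11 + 212 = 223, β' = 7 + 39 = 46.

46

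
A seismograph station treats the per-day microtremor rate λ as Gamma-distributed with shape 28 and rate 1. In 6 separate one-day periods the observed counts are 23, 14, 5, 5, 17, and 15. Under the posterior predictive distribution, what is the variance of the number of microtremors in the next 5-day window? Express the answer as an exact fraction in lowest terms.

Total count: 23 + 14 + 5 + 5 + 17 + 15 = 79.
Total exposure: 6 days.
Conjugate update: add total count to the shape and total exposure to the rate, giving Gamma(107, 7).
The posterior predictive for a window of length T is Negative Binomial with variance T·α'·(β'+T)/β'² = 5·107·12/49 = 6420/49.

6420/49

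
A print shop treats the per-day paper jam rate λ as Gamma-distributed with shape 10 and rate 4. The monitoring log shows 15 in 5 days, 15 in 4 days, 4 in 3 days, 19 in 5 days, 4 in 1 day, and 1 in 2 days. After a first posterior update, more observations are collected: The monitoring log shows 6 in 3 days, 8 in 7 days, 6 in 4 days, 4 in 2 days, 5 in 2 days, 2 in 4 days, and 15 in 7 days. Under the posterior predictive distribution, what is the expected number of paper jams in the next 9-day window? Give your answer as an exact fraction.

Total count: 15 + 15 + 4 + 19 + 4 + 1 = 58.
Total exposure: 5 + 4 + 3 + 5 + 1 + 2 = 20 days.
After the first batch: Gamma(10 + 58, 4 + 20) = Gamma(68, 24).
Total count: 6 + 8 + 6 + 4 + 5 + 2 + 15 = 46.
Total exposure: 3 + 7 + 4 + 2 + 2 + 4 + 7 = 29 days.
After the second batch: Gamma(68 + 46, 24 + 29) = Gamma(114, 53).
Predictive mean over a 9-day window = T·E[λ|data] = 9·114/53 = 1026/53.

1026/53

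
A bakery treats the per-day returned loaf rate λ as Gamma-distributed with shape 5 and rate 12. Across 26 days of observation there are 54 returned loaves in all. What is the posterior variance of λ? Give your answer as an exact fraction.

59/1444

Total count 54 over total exposure 26 days.
Gamma(α, β) with Poisson data over total exposure Σt gives posterior Gamma(α+Σx, β+Σt) = Gamma(59, 38).
Posterior variance = α'/β'² = 59/1444.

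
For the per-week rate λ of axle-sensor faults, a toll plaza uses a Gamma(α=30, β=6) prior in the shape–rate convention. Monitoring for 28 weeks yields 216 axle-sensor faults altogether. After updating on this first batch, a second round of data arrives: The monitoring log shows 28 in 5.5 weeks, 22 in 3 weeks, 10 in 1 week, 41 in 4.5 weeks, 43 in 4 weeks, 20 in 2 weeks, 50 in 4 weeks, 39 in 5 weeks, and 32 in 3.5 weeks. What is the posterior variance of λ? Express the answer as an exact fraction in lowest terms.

Total count 216 over total exposure 28 weeks.
After the first batch: Gamma(30 + 216, 6 + 28) = Gamma(246, 34).
Total count: 28 + 22 + 10 + 41 + 43 + 20 + 50 + 39 + 32 = 285.
Total exposure: 5.5 + 3 + 1 + 4.5 + 4 + 2 + 4 + 5 + 3.5 = 32.5 weeks.
After the second batch: Gamma(246 + 285, 34 + 32.5) = Gamma(531, 133/2).
Posterior variance = α'/β'² = 531/(17689/4) = 2124/17689.

2124/17689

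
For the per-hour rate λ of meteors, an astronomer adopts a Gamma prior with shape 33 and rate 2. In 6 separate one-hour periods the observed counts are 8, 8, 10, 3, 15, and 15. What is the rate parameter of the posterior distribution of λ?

8

Total count: 8 + 8 + 10 + 3 + 15 + 15 = 59.
Total exposure: 6 hours.
By Gamma–Poisson conjugacy, the posterior is Gamma(α + Σx, β + Σt) = Gamma(33 + 59, 2 + 6) = Gamma(92, 8).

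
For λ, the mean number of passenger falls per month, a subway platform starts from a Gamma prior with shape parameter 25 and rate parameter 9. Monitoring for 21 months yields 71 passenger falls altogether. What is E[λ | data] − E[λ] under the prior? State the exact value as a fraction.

19/45

Total count 71 over total exposure 21 months.
Conjugate update: add total count to the shape and total exposure to the rate, giving Gamma(96, 30).
Posterior mean = 96/30 = 16/5; prior mean = 25/9 = 25/9. Difference = 16/5 − 25/9 = 19/45.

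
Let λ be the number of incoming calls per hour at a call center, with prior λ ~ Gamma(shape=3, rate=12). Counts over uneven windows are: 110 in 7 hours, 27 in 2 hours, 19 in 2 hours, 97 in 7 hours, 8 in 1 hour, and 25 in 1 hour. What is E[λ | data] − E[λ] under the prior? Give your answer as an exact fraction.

Total count: 110 + 27 + 19 + 97 + 8 + 25 = 286.
Total exposure: 7 + 2 + 2 + 7 + 1 + 1 = 20 hours.
Gamma(α, β) with Poisson data over total exposure Σt gives posterior Gamma(α+Σx, β+Σt) = Gamma(289, 32).
Posterior mean = 289/32 = 289/32; prior mean = 3/12 = 1/4. Difference = 289/32 − 1/4 = 281/32.

281/32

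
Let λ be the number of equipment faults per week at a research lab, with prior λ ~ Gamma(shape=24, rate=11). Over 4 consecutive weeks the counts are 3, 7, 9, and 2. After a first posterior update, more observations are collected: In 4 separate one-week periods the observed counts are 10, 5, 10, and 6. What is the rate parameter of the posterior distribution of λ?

19

Total count: 3 + 7 + 9 + 2 = 21.
Total exposure: 4 weeks.
After the first batch: Gamma(24 + 21, 11 + 4) = Gamma(45, 15).
Total count: 10 + 5 + 10 + 6 = 31.
Total exposure: 4 weeks.
After the second batch: Gamma(45 + 31, 15 + 4) = Gamma(76, 19).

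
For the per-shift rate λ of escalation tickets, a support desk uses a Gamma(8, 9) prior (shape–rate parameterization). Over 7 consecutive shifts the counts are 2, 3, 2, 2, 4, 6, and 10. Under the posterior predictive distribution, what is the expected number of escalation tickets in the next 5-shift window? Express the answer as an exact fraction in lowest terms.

Total count: 2 + 3 + 2 + 2 + 4 + 6 + 10 = 29.
Total exposure: 7 shifts.
Gamma(α, β) with Poisson data over total exposure Σt gives posterior Gamma(α+Σx, β+Σt) = Gamma(37, 16).
Predictive mean over a 5-shift window = T·E[λ|data] = 5·37/16 = 185/16.

185/16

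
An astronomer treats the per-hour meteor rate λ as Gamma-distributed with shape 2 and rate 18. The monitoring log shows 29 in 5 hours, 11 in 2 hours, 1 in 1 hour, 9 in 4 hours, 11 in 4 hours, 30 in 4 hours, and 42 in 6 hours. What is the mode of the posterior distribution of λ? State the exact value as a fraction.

67/22

Total count: 29 + 11 + 1 + 9 + 11 + 30 + 42 = 133.
Total exposure: 5 + 2 + 1 + 4 + 4 + 4 + 6 = 26 hours.
Posterior: α' = 2 + 133 = 135, β' = 18 + 26 = 44.
Posterior mode = (α'−1)/β' = 134/44 = 67/22.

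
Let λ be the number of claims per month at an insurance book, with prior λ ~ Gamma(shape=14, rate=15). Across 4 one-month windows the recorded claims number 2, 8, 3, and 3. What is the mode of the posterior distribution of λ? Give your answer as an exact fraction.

29/19

Total count: 2 + 8 + 3 + 3 = 16.
Total exposure: 4 months.
The Gamma prior is conjugate for the Poisson rate, so λ | data ~ Gamma(14+16, 15+4) = Gamma(30, 19).
Posterior mode = (α'−1)/β' = 29/19.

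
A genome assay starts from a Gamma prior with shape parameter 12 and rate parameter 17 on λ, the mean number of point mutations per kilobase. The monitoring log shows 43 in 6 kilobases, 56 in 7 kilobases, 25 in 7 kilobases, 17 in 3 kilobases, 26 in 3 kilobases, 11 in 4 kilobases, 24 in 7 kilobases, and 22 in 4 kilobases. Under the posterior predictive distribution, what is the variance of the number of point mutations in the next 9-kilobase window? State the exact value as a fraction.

35577/841

Total count: 43 + 56 + 25 + 17 + 26 + 11 + 24 + 22 = 224.
Total exposure: 6 + 7 + 7 + 3 + 3 + 4 + 7 + 4 = 41 kilobases.
Posterior: α' = 12 + 224 = 236, β' = 17 + 41 = 58.
The posterior predictive for a window of length T is Negative Binomial with variance T·α'·(β'+T)/β'² = 9·236·67/3364 = 35577/841.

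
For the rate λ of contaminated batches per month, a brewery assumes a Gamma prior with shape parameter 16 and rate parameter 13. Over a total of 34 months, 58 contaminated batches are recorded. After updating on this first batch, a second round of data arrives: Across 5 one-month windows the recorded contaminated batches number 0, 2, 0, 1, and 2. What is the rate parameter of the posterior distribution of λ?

52

Total count 58 over total exposure 34 months.
After the first batch: Gamma(16 + 58, 13 + 34) = Gamma(74, 47).
Total count: 0 + 2 + 0 + 1 + 2 = 5.
Total exposure: 5 months.
After the second batch: Gamma(74 + 5, 47 + 5) = Gamma(79, 52).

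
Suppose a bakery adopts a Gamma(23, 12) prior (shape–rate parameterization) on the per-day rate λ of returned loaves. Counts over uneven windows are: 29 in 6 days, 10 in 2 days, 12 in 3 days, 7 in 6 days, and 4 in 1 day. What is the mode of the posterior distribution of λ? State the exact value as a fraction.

Total count: 29 + 10 + 12 + 7 + 4 = 62.
Total exposure: 6 + 2 + 3 + 6 + 1 = 18 days.
By Gamma–Poisson conjugacy, the posterior is Gamma(α + Σx, β + Σt) = Gamma(23 + 62, 12 + 18) = Gamma(85, 30).
Posterior mode = (α'−1)/β' = 84/30 = 14/5.

14/5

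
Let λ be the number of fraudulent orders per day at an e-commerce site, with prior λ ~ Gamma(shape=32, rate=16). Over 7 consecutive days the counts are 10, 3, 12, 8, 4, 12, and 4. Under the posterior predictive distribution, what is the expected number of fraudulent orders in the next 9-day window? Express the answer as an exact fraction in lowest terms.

Total count: 10 + 3 + 12 + 8 + 4 + 12 + 4 = 53.
Total exposure: 7 days.
Gamma(α, β) with Poisson data over total exposure Σt gives posterior Gamma(α+Σx, β+Σt) = Gamma(85, 23).
Predictive mean over a 9-day window = T·E[λ|data] = 9·85/23 = 765/23.

765/23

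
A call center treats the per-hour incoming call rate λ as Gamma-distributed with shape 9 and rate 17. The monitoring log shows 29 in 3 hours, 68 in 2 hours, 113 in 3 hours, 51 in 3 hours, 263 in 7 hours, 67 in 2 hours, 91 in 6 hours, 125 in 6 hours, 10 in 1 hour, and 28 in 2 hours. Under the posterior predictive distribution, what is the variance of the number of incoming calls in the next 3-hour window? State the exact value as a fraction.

70455/1352

Total count: 29 + 68 + 113 + 51 + 263 + 67 + 91 + 125 + 10 + 28 = 845.
Total exposure: 3 + 2 + 3 + 3 + 7 + 2 + 6 + 6 + 1 + 2 = 35 hours.
Conjugate update: add total count to the shape and total exposure to the rate, giving Gamma(854, 52).
The posterior predictive for a window of length T is Negative Binomial with variance T·α'·(β'+T)/β'² = 3·854·55/2704 = 70455/1352.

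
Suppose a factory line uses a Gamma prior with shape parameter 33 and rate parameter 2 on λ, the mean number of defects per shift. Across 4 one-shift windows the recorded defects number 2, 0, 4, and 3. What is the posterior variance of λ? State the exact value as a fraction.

Total count: 2 + 0 + 4 + 3 = 9.
Total exposure: 4 shifts.
Conjugate update: add total count to the shape and total exposure to the rate, giving Gamma(42, 6).
Posterior variance = α'/β'² = 42/36 = 7/6.

7/6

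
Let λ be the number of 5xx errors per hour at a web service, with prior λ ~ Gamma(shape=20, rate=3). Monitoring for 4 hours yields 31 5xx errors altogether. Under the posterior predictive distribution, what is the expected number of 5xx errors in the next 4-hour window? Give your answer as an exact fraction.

204/7

Total count 31 over total exposure 4 hours.
The Gamma prior is conjugate for the Poisson rate, so λ | data ~ Gamma(20+31, 3+4) = Gamma(51, 7).
Predictive mean over a 4-hour window = T·E[λ|data] = 4·51/7 = 204/7.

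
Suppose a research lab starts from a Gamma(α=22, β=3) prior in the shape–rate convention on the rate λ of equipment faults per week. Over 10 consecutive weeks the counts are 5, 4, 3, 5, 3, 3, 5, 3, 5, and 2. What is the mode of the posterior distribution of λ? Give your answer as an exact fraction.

Total count: 5 + 4 + 3 + 5 + 3 + 3 + 5 + 3 + 5 + 2 = 38.
Total exposure: 10 weeks.
The Gamma prior is conjugate for the Poisson rate, so λ | data ~ Gamma(22+38, 3+10) = Gamma(60, 13).
Posterior mode = (α'−1)/β' = 59/13.

59/13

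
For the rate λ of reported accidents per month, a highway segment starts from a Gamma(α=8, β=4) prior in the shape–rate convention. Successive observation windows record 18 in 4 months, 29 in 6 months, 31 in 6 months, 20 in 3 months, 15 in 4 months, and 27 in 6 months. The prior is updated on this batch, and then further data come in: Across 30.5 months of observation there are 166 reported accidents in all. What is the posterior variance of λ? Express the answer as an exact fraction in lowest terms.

1256/16129

Total count: 18 + 29 + 31 + 20 + 15 + 27 = 140.
Total exposure: 4 + 6 + 6 + 3 + 4 + 6 = 29 months.
After the first batch: Gamma(8 + 140, 4 + 29) = Gamma(148, 33).
Total count 166 over total exposure 30.5 months.
After the second batch: Gamma(148 + 166, 33 + 30.5) = Gamma(314, 127/2).
Posterior variance = α'/β'² = 314/(16129/4) = 1256/16129.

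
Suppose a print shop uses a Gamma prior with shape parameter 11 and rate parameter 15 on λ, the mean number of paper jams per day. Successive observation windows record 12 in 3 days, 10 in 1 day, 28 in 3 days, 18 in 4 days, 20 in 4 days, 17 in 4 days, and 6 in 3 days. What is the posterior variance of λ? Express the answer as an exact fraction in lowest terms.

122/1369

Total count: 12 + 10 + 28 + 18 + 20 + 17 + 6 = 111.
Total exposure: 3 + 1 + 3 + 4 + 4 + 4 + 3 = 22 days.
Gamma(α, β) with Poisson data over total exposure Σt gives posterior Gamma(α+Σx, β+Σt) = Gamma(122, 37).
Posterior variance = α'/β'² = 122/1369.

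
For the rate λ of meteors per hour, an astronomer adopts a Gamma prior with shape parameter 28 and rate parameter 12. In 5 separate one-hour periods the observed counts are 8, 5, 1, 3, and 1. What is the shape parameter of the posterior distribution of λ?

Total count: 8 + 5 + 1 + 3 + 1 = 18.
Total exposure: 5 hours.
Gamma(α, β) with Poisson data over total exposure Σt gives posterior Gamma(α+Σx, β+Σt) = Gamma(46, 17).

46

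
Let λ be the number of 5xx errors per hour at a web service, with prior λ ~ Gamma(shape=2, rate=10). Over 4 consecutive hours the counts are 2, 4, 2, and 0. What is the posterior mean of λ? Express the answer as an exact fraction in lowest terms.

5/7

Total count: 2 + 4 + 2 + 0 = 8.
Total exposure: 4 hours.
The Gamma prior is conjugate for the Poisson rate, so λ | data ~ Gamma(2+8, 10+4) = Gamma(10, 14).
Posterior mean = α'/β' = 10/14 = 5/7.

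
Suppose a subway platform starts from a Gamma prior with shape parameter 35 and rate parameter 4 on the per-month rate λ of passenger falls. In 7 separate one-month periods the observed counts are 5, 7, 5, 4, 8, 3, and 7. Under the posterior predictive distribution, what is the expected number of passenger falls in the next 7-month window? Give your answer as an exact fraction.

Total count: 5 + 7 + 5 + 4 + 8 + 3 + 7 = 39.
Total exposure: 7 months.
Gamma(α, β) with Poisson data over total exposure Σt gives posterior Gamma(α+Σx, β+Σt) = Gamma(74, 11).
Predictive mean over a 7-month window = T·E[λ|data] = 7·74/11 = 518/11.

518/11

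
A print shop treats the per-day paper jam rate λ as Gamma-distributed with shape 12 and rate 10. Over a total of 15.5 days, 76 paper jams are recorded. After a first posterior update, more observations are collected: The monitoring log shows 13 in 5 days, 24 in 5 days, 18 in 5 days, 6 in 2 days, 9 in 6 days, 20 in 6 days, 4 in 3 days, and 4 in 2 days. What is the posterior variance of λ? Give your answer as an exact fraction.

Total count 76 over total exposure 15.5 days.
After the first batch: Gamma(12 + 76, 10 + 15.5) = Gamma(88, 51/2).
Total count: 13 + 24 + 18 + 6 + 9 + 20 + 4 + 4 = 98.
Total exposure: 5 + 5 + 5 + 2 + 6 + 6 + 3 + 2 = 34 days.
After the second batch: Gamma(88 + 98, 51/2 + 34) = Gamma(186, 119/2).
Posterior variance = α'/β'² = 186/(14161/4) = 744/14161.

744/14161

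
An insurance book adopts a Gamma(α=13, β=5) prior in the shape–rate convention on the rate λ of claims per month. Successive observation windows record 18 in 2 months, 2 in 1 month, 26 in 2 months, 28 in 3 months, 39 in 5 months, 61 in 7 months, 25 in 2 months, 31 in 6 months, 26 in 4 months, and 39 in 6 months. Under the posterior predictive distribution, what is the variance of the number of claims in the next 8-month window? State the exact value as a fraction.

Total count: 18 + 2 + 26 + 28 + 39 + 61 + 25 + 31 + 26 + 39 = 295.
Total exposure: 2 + 1 + 2 + 3 + 5 + 7 + 2 + 6 + 4 + 6 = 38 months.
By Gamma–Poisson conjugacy, the posterior is Gamma(α + Σx, β + Σt) = Gamma(13 + 295, 5 + 38) = Gamma(308, 43).
The posterior predictive for a window of length T is Negative Binomial with variance T·α'·(β'+T)/β'² = 8·308·51/1849 = 125664/1849.

125664/1849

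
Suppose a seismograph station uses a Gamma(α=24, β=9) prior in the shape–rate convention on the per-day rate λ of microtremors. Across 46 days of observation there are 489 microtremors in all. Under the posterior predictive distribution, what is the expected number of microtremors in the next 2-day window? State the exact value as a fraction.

1026/55

Total count 489 over total exposure 46 days.
By Gamma–Poisson conjugacy, the posterior is Gamma(α + Σx, β + Σt) = Gamma(24 + 489, 9 + 46) = Gamma(513, 55).
Predictive mean over a 2-day window = T·E[λ|data] = 2·513/55 = 1026/55.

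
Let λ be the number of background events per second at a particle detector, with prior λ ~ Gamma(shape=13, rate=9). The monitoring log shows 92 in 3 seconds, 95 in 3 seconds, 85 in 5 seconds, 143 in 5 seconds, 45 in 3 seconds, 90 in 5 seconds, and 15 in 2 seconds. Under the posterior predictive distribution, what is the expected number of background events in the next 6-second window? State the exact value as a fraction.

Total count: 92 + 95 + 85 + 143 + 45 + 90 + 15 = 565.
Total exposure: 3 + 3 + 5 + 5 + 3 + 5 + 2 = 26 seconds.
Conjugate update: add total count to the shape and total exposure to the rate, giving Gamma(578, 35).
Predictive mean over a 6-second window = T·E[λ|data] = 6·578/35 = 3468/35.

3468/35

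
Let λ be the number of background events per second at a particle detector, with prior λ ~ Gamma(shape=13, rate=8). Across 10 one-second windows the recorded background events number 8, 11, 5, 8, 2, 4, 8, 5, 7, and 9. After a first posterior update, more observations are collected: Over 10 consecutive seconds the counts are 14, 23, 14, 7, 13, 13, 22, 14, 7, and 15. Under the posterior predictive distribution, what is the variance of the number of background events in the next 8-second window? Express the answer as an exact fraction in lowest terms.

3996/49

Total count: 8 + 11 + 5 + 8 + 2 + 4 + 8 + 5 + 7 + 9 = 67.
Total exposure: 10 seconds.
After the first batch: Gamma(13 + 67, 8 + 10) = Gamma(80, 18).
Total count: 14 + 23 + 14 + 7 + 13 + 13 + 22 + 14 + 7 + 15 = 142.
Total exposure: 10 seconds.
After the second batch: Gamma(80 + 142, 18 + 10) = Gamma(222, 28).
The posterior predictive for a window of length T is Negative Binomial with variance T·α'·(β'+T)/β'² = 8·222·36/784 = 3996/49.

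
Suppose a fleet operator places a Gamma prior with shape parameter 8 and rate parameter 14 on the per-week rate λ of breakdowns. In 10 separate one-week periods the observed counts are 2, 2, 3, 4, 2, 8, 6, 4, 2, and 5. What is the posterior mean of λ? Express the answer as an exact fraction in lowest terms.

23/12

Total count: 2 + 2 + 3 + 4 + 2 + 8 + 6 + 4 + 2 + 5 = 38.
Total exposure: 10 weeks.
By Gamma–Poisson conjugacy, the posterior is Gamma(α + Σx, β + Σt) = Gamma(8 + 38, 14 + 10) = Gamma(46, 24).
Posterior mean = α'/β' = 46/24 = 23/12.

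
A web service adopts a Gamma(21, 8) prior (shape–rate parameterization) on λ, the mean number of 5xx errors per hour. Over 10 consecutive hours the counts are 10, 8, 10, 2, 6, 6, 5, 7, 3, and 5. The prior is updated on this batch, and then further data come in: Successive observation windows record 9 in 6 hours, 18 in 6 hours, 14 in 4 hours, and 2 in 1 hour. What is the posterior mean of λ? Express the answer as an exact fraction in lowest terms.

18/5

Total count: 10 + 8 + 10 + 2 + 6 + 6 + 5 + 7 + 3 + 5 = 62.
Total exposure: 10 hours.
After the first batch: Gamma(21 + 62, 8 + 10) = Gamma(83, 18).
Total count: 9 + 18 + 14 + 2 = 43.
Total exposure: 6 + 6 + 4 + 1 = 17 hours.
After the second batch: Gamma(83 + 43, 18 + 17) = Gamma(126, 35).
Posterior mean = α'/β' = 126/35 = 18/5.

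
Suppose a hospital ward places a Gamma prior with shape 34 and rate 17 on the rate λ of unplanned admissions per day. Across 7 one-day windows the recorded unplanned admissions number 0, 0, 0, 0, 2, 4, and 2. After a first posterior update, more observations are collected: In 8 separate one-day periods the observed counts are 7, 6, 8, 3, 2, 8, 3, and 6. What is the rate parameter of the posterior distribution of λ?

Total count: 0 + 0 + 0 + 0 + 2 + 4 + 2 = 8.
Total exposure: 7 days.
After the first batch: Gamma(34 + 8, 17 + 7) = Gamma(42, 24).
Total count: 7 + 6 + 8 + 3 + 2 + 8 + 3 + 6 = 43.
Total exposure: 8 days.
After the second batch: Gamma(42 + 43, 24 + 8) = Gamma(85, 32).

32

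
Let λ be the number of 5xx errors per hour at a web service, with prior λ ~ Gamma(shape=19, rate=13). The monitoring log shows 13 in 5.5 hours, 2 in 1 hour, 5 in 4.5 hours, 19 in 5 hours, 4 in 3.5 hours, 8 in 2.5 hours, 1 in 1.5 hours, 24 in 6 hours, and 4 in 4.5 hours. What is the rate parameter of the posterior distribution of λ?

Total count: 13 + 2 + 5 + 19 + 4 + 8 + 1 + 24 + 4 = 80.
Total exposure: 5.5 + 1 + 4.5 + 5 + 3.5 + 2.5 + 1.5 + 6 + 4.5 = 34 hours.
Conjugate update: add total count to the shape and total exposure to the rate, giving Gamma(99, 47).

47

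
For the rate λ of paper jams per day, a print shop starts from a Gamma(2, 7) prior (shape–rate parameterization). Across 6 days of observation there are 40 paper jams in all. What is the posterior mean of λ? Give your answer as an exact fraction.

Total count 40 over total exposure 6 days.
The Gamma prior is conjugate for the Poisson rate, so λ | data ~ Gamma(2+40, 7+6) = Gamma(42, 13).
Posterior mean = α'/β' = 42/13.

42/13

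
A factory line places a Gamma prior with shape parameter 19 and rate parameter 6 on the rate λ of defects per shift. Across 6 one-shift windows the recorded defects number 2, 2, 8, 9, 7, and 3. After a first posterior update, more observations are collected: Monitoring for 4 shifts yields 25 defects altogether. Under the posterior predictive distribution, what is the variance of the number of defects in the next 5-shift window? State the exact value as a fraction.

Total count: 2 + 2 + 8 + 9 + 7 + 3 = 31.
Total exposure: 6 shifts.
After the first batch: Gamma(19 + 31, 6 + 6) = Gamma(50, 12).
Total count 25 over total exposure 4 shifts.
After the second batch: Gamma(50 + 25, 12 + 4) = Gamma(75, 16).
The posterior predictive for a window of length T is Negative Binomial with variance T·α'·(β'+T)/β'² = 5·75·21/256 = 7875/256.

7875/256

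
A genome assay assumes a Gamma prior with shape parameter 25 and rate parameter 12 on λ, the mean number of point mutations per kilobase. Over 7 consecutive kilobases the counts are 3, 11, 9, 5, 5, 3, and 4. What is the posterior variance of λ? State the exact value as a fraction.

Total count: 3 + 11 + 9 + 5 + 5 + 3 + 4 = 40.
Total exposure: 7 kilobases.
Gamma(α, β) with Poisson data over total exposure Σt gives posterior Gamma(α+Σx, β+Σt) = Gamma(65, 19).
Posterior variance = α'/β'² = 65/361.

65/361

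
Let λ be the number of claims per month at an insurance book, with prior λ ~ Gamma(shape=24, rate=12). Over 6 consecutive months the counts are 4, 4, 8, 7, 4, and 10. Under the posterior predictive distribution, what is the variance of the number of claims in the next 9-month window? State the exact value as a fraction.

183/4

Total count: 4 + 4 + 8 + 7 + 4 + 10 = 37.
Total exposure: 6 months.
The Gamma prior is conjugate for the Poisson rate, so λ | data ~ Gamma(24+37, 12+6) = Gamma(61, 18).
The posterior predictive for a window of length T is Negative Binomial with variance T·α'·(β'+T)/β'² = 9·61·27/324 = 183/4.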